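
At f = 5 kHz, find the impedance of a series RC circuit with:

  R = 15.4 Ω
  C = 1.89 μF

Step 1 — Angular frequency: ω = 2π·f = 2π·5000 = 3.142e+04 rad/s.
Step 2 — Component impedances:
  R: Z = R = 15.4 Ω
  C: Z = 1/(jωC) = -j/(ω·C) = 0 - j16.84 Ω
Step 3 — Series combination: Z_total = R + C = 15.4 - j16.84 Ω = 22.82∠-47.6° Ω.

Z = 15.4 - j16.84 Ω = 22.82∠-47.6° Ω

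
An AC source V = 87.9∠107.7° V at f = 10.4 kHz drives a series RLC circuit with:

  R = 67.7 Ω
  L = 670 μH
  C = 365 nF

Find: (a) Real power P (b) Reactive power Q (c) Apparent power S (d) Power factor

Step 1 — Angular frequency: ω = 2π·f = 2π·1.04e+04 = 6.535e+04 rad/s.
Step 2 — Component impedances:
  R: Z = R = 67.7 Ω
  L: Z = jωL = j·6.535e+04·0.00067 = 0 + j43.78 Ω
  C: Z = 1/(jωC) = -j/(ω·C) = 0 - j41.93 Ω
Step 3 — Series combination: Z_total = R + L + C = 67.7 + j1.854 Ω = 67.73∠1.6° Ω.
Step 4 — Source phasor: V = 87.9∠107.7° V = -26.72 + j83.74 V.
Step 5 — Current: I = V / Z = -0.3606 + j1.247 A = 1.298∠106.1° A.
Step 6 — Complex power: S = V·I* = 114 + j3.123 VA.
Step 7 — Real power: P = Re(S) = 114 W.
Step 8 — Reactive power: Q = Im(S) = 3.123 VAR.
Step 9 — Apparent power: |S| = 114.1 VA.
Step 10 — Power factor: PF = P/|S| = 0.9996 (lagging).

(a) P = 114 W  (b) Q = 3.123 VAR  (c) S = 114.1 VA  (d) PF = 0.9996 (lagging)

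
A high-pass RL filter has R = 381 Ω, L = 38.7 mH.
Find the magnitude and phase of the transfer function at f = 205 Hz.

Step 1 — Angular frequency: ω = 2π·205 = 1288 rad/s.
Step 2 — Transfer function: H(jω) = jωL/(R + jωL).
Step 3 — Numerator jωL = j·49.85; denominator R + jωL = 381 + j49.85.
Step 4 — H = 0.01683 + j0.1286.
Step 5 — Magnitude: |H| = 0.1297 (-17.7 dB); phase: φ = 82.5°.

|H| = 0.1297 (-17.7 dB), φ = 82.5°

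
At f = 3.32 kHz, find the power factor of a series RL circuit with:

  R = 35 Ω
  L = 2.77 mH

Step 1 — Angular frequency: ω = 2π·f = 2π·3320 = 2.086e+04 rad/s.
Step 2 — Component impedances:
  R: Z = R = 35 Ω
  L: Z = jωL = j·2.086e+04·0.00277 = 0 + j57.78 Ω
Step 3 — Series combination: Z_total = R + L = 35 + j57.78 Ω = 67.56∠58.8° Ω.
Step 4 — Power factor: PF = cos(φ) = Re(Z)/|Z| = 35/67.56 = 0.5181.
Step 5 — Type: Im(Z) = 57.78 ⇒ lagging (phase φ = 58.8°).

PF = 0.5181 (lagging, φ = 58.8°)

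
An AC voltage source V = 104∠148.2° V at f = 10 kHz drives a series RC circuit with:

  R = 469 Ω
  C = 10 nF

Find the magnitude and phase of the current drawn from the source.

Step 1 — Angular frequency: ω = 2π·f = 2π·1e+04 = 6.283e+04 rad/s.
Step 2 — Component impedances:
  R: Z = R = 469 Ω
  C: Z = 1/(jωC) = -j/(ω·C) = 0 - j1592 Ω
Step 3 — Series combination: Z_total = R + C = 469 - j1592 Ω = 1659∠-73.6° Ω.
Step 4 — Source phasor: V = 104∠148.2° V = -88.39 + j54.8 V.
Step 5 — Ohm's law: I = V / Z_total = (-88.39 + j54.8) / (469 - j1592) = -0.04674 - j0.04176 A.
Step 6 — Convert to polar: |I| = 0.06268 A, ∠I = -138.2°.

I = 0.06268∠-138.2° A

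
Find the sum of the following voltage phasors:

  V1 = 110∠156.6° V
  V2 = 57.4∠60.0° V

Step 1 — Convert each phasor to rectangular form:
  V1 = 110·(cos(156.6°) + j·sin(156.6°)) = -101 + j43.69 V
  V2 = 57.4·(cos(60.0°) + j·sin(60.0°)) = 28.7 + j49.71 V
Step 2 — Sum components: V_total = -72.25 + j93.4 V.
Step 3 — Convert to polar: |V_total| = 118.1 V, ∠V_total = 127.7°.

V_total = 118.1∠127.7° V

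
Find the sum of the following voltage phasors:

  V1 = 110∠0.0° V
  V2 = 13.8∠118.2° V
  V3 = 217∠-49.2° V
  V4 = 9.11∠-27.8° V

Step 1 — Convert each phasor to rectangular form:
  V1 = 110·(cos(0.0°) + j·sin(0.0°)) = 110 V
  V2 = 13.8·(cos(118.2°) + j·sin(118.2°)) = -6.521 + j12.16 V
  V3 = 217·(cos(-49.2°) + j·sin(-49.2°)) = 141.8 - j164.3 V
  V4 = 9.11·(cos(-27.8°) + j·sin(-27.8°)) = 8.059 - j4.249 V
Step 2 — Sum components: V_total = 253.3 - j156.4 V.
Step 3 — Convert to polar: |V_total| = 297.7 V, ∠V_total = -31.7°.

V_total = 297.7∠-31.7° V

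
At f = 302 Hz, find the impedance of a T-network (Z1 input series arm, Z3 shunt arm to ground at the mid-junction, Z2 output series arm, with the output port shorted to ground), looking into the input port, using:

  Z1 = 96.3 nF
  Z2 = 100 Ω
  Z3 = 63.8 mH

Step 1 — Angular frequency: ω = 2π·f = 2π·302 = 1898 rad/s.
Step 2 — Component impedances:
  Z1: Z = 1/(jωC) = -j/(ω·C) = 0 - j5473 Ω
  Z2: Z = R = 100 Ω
  Z3: Z = jωL = j·1898·0.0638 = 0 + j121.1 Ω
Step 3 — With the output port shorted to ground, the output series arm Z2 runs from the junction to ground; the shunt arm Z3 also runs from the junction to ground. They appear in parallel: Z3 || Z2 = 59.44 + j49.1 Ω.
Step 4 — Series with input arm Z1: Z_in = Z1 + (Z3 || Z2) = 59.44 - j5423 Ω = 5424∠-89.4° Ω.

Z = 59.44 - j5423 Ω = 5424∠-89.4° Ω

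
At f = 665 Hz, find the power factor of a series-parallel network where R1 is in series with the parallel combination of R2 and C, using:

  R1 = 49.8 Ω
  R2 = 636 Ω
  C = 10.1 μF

Step 1 — Angular frequency: ω = 2π·f = 2π·665 = 4178 rad/s.
Step 2 — Component impedances:
  R1: Z = R = 49.8 Ω
  R2: Z = R = 636 Ω
  C: Z = 1/(jωC) = -j/(ω·C) = 0 - j23.7 Ω
Step 3 — Parallel branch: R2 || C = 1/(1/R2 + 1/C) = 0.8816 - j23.66 Ω.
Step 4 — Series with R1: Z_total = R1 + (R2 || C) = 50.68 - j23.66 Ω = 55.93∠-25.0° Ω.
Step 5 — Power factor: PF = cos(φ) = Re(Z)/|Z| = 50.68/55.93 = 0.9061.
Step 6 — Type: Im(Z) = -23.66 ⇒ leading (phase φ = -25.0°).

PF = 0.9061 (leading, φ = -25.0°)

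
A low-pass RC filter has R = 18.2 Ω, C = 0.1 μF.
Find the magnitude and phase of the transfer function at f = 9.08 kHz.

Step 1 — Angular frequency: ω = 2π·9080 = 5.705e+04 rad/s.
Step 2 — Transfer function: H(jω) = 1/(1 + jωRC).
Step 3 — Denominator: 1 + jωRC = 1 + j·5.705e+04·18.2·1e-07 = 1 + j0.1038.
Step 4 — H = 0.9893 - j0.1027.
Step 5 — Magnitude: |H| = 0.9947 (-0.0 dB); phase: φ = -5.9°.

|H| = 0.9947 (-0.0 dB), φ = -5.9°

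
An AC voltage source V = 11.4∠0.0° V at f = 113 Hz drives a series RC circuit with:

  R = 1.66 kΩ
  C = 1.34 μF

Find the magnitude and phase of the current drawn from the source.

Step 1 — Angular frequency: ω = 2π·f = 2π·113 = 710 rad/s.
Step 2 — Component impedances:
  R: Z = R = 1660 Ω
  C: Z = 1/(jωC) = -j/(ω·C) = 0 - j1051 Ω
Step 3 — Series combination: Z_total = R + C = 1660 - j1051 Ω = 1965∠-32.3° Ω.
Step 4 — Source phasor: V = 11.4∠0.0° V = 11.4 V.
Step 5 — Ohm's law: I = V / Z_total = (11.4) / (1660 - j1051) = 0.004902 + j0.003104 A.
Step 6 — Convert to polar: |I| = 0.005802 A, ∠I = 32.3°.

I = 0.005802∠32.3° A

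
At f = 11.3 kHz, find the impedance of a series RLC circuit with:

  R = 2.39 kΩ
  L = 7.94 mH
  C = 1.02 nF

Step 1 — Angular frequency: ω = 2π·f = 2π·1.13e+04 = 7.1e+04 rad/s.
Step 2 — Component impedances:
  R: Z = R = 2390 Ω
  L: Z = jωL = j·7.1e+04·0.00794 = 0 + j563.7 Ω
  C: Z = 1/(jωC) = -j/(ω·C) = 0 - j1.381e+04 Ω
Step 3 — Series combination: Z_total = R + L + C = 2390 - j1.324e+04 Ω = 1.346e+04∠-79.8° Ω.

Z = 2390 - j1.324e+04 Ω = 1.346e+04∠-79.8° Ω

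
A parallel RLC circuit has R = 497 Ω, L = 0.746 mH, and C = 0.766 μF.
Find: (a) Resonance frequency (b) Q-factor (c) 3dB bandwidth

Step 1 — Resonance: ω₀ = 1/√(LC) = 1/√(0.000746·7.66e-07) = 4.183e+04 rad/s.
Step 2 — f₀ = ω₀/(2π) = 6658 Hz.
Step 3 — Parallel Q: Q = R/(ω₀L) = 497/(4.183e+04·0.000746) = 15.93.
Step 4 — Bandwidth: Δω = ω₀/Q = 2627 rad/s; BW = Δω/(2π) = 418.1 Hz.

(a) f₀ = 6658 Hz  (b) Q = 15.93  (c) BW = 418.1 Hz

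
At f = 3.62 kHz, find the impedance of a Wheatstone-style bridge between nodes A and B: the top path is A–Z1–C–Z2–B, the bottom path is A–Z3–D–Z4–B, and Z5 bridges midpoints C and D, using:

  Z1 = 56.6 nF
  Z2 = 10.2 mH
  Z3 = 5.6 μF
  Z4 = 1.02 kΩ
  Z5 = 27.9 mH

Step 1 — Angular frequency: ω = 2π·f = 2π·3620 = 2.275e+04 rad/s.
Step 2 — Component impedances:
  Z1: Z = 1/(jωC) = -j/(ω·C) = 0 - j776.8 Ω
  Z2: Z = jωL = j·2.275e+04·0.0102 = 0 + j232 Ω
  Z3: Z = 1/(jωC) = -j/(ω·C) = 0 - j7.851 Ω
  Z4: Z = R = 1020 Ω
  Z5: Z = jωL = j·2.275e+04·0.0279 = 0 + j634.6 Ω
Step 3 — Bridge requires nodal analysis (the Z5 bridge couples midpoints C and D, so the two paths cannot be reduced to a simple series/parallel combination). Setting node B to ground and injecting 1 A at node A, the 3-node admittance system at A, C, D solves to V_A = Z_AB = 924.7 + j257.9 Ω = 960∠15.6° Ω.

Z = 924.7 + j257.9 Ω = 960∠15.6° Ω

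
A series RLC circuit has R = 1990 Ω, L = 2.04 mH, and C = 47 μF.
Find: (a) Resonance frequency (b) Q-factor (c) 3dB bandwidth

Step 1 — Resonance condition Im(Z)=0 gives ω₀ = 1/√(LC).
Step 2 — ω₀ = 1/√(0.00204·4.7e-05) = 3230 rad/s.
Step 3 — f₀ = ω₀/(2π) = 514 Hz.
Step 4 — Series Q: Q = ω₀L/R = 3230·0.00204/1990 = 0.003311.
Step 5 — 3dB bandwidth: Δω = ω₀/Q = 9.755e+05 rad/s; BW = Δω/(2π) = 1.553e+05 Hz.

(a) f₀ = 514 Hz  (b) Q = 0.003311  (c) BW = 1.553e+05 Hz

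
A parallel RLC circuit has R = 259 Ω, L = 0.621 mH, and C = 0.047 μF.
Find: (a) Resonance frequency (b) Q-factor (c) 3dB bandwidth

Step 1 — Resonance: ω₀ = 1/√(LC) = 1/√(0.000621·4.7e-08) = 1.851e+05 rad/s.
Step 2 — f₀ = ω₀/(2π) = 2.946e+04 Hz.
Step 3 — Parallel Q: Q = R/(ω₀L) = 259/(1.851e+05·0.000621) = 2.253.
Step 4 — Bandwidth: Δω = ω₀/Q = 8.215e+04 rad/s; BW = Δω/(2π) = 1.307e+04 Hz.

(a) f₀ = 2.946e+04 Hz  (b) Q = 2.253  (c) BW = 1.307e+04 Hz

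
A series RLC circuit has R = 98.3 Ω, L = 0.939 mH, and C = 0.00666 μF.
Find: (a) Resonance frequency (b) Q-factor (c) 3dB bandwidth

Step 1 — Resonance condition Im(Z)=0 gives ω₀ = 1/√(LC).
Step 2 — ω₀ = 1/√(0.000939·6.66e-09) = 3.999e+05 rad/s.
Step 3 — f₀ = ω₀/(2π) = 6.364e+04 Hz.
Step 4 — Series Q: Q = ω₀L/R = 3.999e+05·0.000939/98.3 = 3.82.
Step 5 — 3dB bandwidth: Δω = ω₀/Q = 1.047e+05 rad/s; BW = Δω/(2π) = 1.666e+04 Hz.

(a) f₀ = 6.364e+04 Hz  (b) Q = 3.82  (c) BW = 1.666e+04 Hz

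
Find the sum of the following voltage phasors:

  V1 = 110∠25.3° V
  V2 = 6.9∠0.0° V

Step 1 — Convert each phasor to rectangular form:
  V1 = 110·(cos(25.3°) + j·sin(25.3°)) = 99.45 + j47.01 V
  V2 = 6.9·(cos(0.0°) + j·sin(0.0°)) = 6.9 V
Step 2 — Sum components: V_total = 106.3 + j47.01 V.
Step 3 — Convert to polar: |V_total| = 116.3 V, ∠V_total = 23.8°.

V_total = 116.3∠23.8° V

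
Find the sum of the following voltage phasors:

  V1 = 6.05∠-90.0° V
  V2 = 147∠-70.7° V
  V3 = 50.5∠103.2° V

Step 1 — Convert each phasor to rectangular form:
  V1 = 6.05·(cos(-90.0°) + j·sin(-90.0°)) = 0 - j6.05 V
  V2 = 147·(cos(-70.7°) + j·sin(-70.7°)) = 48.59 - j138.7 V
  V3 = 50.5·(cos(103.2°) + j·sin(103.2°)) = -11.53 + j49.17 V
Step 2 — Sum components: V_total = 37.05 - j95.62 V.
Step 3 — Convert to polar: |V_total| = 102.6 V, ∠V_total = -68.8°.

V_total = 102.6∠-68.8° V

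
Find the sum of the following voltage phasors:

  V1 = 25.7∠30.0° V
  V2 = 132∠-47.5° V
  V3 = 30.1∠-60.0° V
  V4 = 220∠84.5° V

Step 1 — Convert each phasor to rectangular form:
  V1 = 25.7·(cos(30.0°) + j·sin(30.0°)) = 22.26 + j12.85 V
  V2 = 132·(cos(-47.5°) + j·sin(-47.5°)) = 89.18 - j97.32 V
  V3 = 30.1·(cos(-60.0°) + j·sin(-60.0°)) = 15.05 - j26.07 V
  V4 = 220·(cos(84.5°) + j·sin(84.5°)) = 21.09 + j219 V
Step 2 — Sum components: V_total = 147.6 + j108.4 V.
Step 3 — Convert to polar: |V_total| = 183.1 V, ∠V_total = 36.3°.

V_total = 183.1∠36.3° V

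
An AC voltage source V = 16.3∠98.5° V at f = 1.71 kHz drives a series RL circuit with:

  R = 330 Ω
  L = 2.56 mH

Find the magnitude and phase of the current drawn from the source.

Step 1 — Angular frequency: ω = 2π·f = 2π·1710 = 1.074e+04 rad/s.
Step 2 — Component impedances:
  R: Z = R = 330 Ω
  L: Z = jωL = j·1.074e+04·0.00256 = 0 + j27.51 Ω
Step 3 — Series combination: Z_total = R + L = 330 + j27.51 Ω = 331.1∠4.8° Ω.
Step 4 — Source phasor: V = 16.3∠98.5° V = -2.409 + j16.12 V.
Step 5 — Ohm's law: I = V / Z_total = (-2.409 + j16.12) / (330 + j27.51) = -0.003207 + j0.04912 A.
Step 6 — Convert to polar: |I| = 0.04922 A, ∠I = 93.7°.

I = 0.04922∠93.7° A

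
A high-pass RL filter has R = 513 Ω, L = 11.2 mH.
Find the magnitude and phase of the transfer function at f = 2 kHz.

Step 1 — Angular frequency: ω = 2π·2000 = 1.257e+04 rad/s.
Step 2 — Transfer function: H(jω) = jωL/(R + jωL).
Step 3 — Numerator jωL = j·140.7; denominator R + jωL = 513 + j140.7.
Step 4 — H = 0.07 + j0.2551.
Step 5 — Magnitude: |H| = 0.2646 (-11.5 dB); phase: φ = 74.7°.

|H| = 0.2646 (-11.5 dB), φ = 74.7°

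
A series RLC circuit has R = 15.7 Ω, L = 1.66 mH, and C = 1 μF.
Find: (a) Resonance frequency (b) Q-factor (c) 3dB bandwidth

Step 1 — Resonance: ω₀ = 1/√(LC) = 1/√(0.00166·1e-06) = 2.454e+04 rad/s.
Step 2 — f₀ = ω₀/(2π) = 3906 Hz.
Step 3 — Series Q: Q = ω₀L/R = 2.454e+04·0.00166/15.7 = 2.595.
Step 4 — Bandwidth: Δω = ω₀/Q = 9458 rad/s; BW = Δω/(2π) = 1505 Hz.

(a) f₀ = 3906 Hz  (b) Q = 2.595  (c) BW = 1505 Hz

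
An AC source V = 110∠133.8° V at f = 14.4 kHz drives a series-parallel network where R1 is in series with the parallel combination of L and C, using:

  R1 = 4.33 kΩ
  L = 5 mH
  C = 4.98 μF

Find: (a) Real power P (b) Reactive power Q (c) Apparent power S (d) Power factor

Step 1 — Angular frequency: ω = 2π·f = 2π·1.44e+04 = 9.048e+04 rad/s.
Step 2 — Component impedances:
  R1: Z = R = 4330 Ω
  L: Z = jωL = j·9.048e+04·0.005 = 0 + j452.4 Ω
  C: Z = 1/(jωC) = -j/(ω·C) = 0 - j2.219 Ω
Step 3 — Parallel branch: L || C = 1/(1/L + 1/C) = 0 - j2.23 Ω.
Step 4 — Series with R1: Z_total = R1 + (L || C) = 4330 - j2.23 Ω = 4330∠-0.0° Ω.
Step 5 — Source phasor: V = 110∠133.8° V = -76.14 + j79.39 V.
Step 6 — Current: I = V / Z = -0.01759 + j0.01833 A = 0.0254∠133.8° A.
Step 7 — Complex power: S = V·I* = 2.794 - j0.001439 VA.
Step 8 — Real power: P = Re(S) = 2.794 W.
Step 9 — Reactive power: Q = Im(S) = -0.001439 VAR.
Step 10 — Apparent power: |S| = 2.794 VA.
Step 11 — Power factor: PF = P/|S| = 1 (leading).

(a) P = 2.794 W  (b) Q = -0.001439 VAR  (c) S = 2.794 VA  (d) PF = 1 (leading)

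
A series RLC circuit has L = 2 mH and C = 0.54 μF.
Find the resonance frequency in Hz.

Step 1 — Resonance condition Im(Z)=0 gives ω₀ = 1/√(LC).
Step 2 — ω₀ = 1/√(0.002·5.4e-07) = 3.043e+04 rad/s.
Step 3 — f₀ = ω₀/(2π) = 4843 Hz.

f₀ = 4843 Hz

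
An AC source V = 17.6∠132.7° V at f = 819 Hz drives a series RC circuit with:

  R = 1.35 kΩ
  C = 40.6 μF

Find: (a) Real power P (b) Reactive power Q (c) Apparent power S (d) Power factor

Step 1 — Angular frequency: ω = 2π·f = 2π·819 = 5146 rad/s.
Step 2 — Component impedances:
  R: Z = R = 1350 Ω
  C: Z = 1/(jωC) = -j/(ω·C) = 0 - j4.786 Ω
Step 3 — Series combination: Z_total = R + C = 1350 - j4.786 Ω = 1350∠-0.2° Ω.
Step 4 — Source phasor: V = 17.6∠132.7° V = -11.94 + j12.93 V.
Step 5 — Current: I = V / Z = -0.008875 + j0.00955 A = 0.01304∠132.9° A.
Step 6 — Complex power: S = V·I* = 0.2294 - j0.0008135 VA.
Step 7 — Real power: P = Re(S) = 0.2294 W.
Step 8 — Reactive power: Q = Im(S) = -0.0008135 VAR.
Step 9 — Apparent power: |S| = 0.2295 VA.
Step 10 — Power factor: PF = P/|S| = 1 (leading).

(a) P = 0.2294 W  (b) Q = -0.0008135 VAR  (c) S = 0.2295 VA  (d) PF = 1 (leading)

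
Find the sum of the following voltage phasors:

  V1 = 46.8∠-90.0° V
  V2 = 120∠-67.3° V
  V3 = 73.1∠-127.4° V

Step 1 — Convert each phasor to rectangular form:
  V1 = 46.8·(cos(-90.0°) + j·sin(-90.0°)) = 0 - j46.8 V
  V2 = 120·(cos(-67.3°) + j·sin(-67.3°)) = 46.31 - j110.7 V
  V3 = 73.1·(cos(-127.4°) + j·sin(-127.4°)) = -44.4 - j58.07 V
Step 2 — Sum components: V_total = 1.91 - j215.6 V.
Step 3 — Convert to polar: |V_total| = 215.6 V, ∠V_total = -89.5°.

V_total = 215.6∠-89.5° V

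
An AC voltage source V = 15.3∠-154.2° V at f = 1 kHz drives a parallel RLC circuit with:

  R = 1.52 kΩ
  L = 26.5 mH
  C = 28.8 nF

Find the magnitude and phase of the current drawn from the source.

Step 1 — Angular frequency: ω = 2π·f = 2π·1000 = 6283 rad/s.
Step 2 — Component impedances:
  R: Z = R = 1520 Ω
  L: Z = jωL = j·6283·0.0265 = 0 + j166.5 Ω
  C: Z = 1/(jωC) = -j/(ω·C) = 0 - j5526 Ω
Step 3 — Parallel combination: 1/Z_total = 1/R + 1/L + 1/C; Z_total = 19.15 + j169.5 Ω = 170.6∠83.6° Ω.
Step 4 — Source phasor: V = 15.3∠-154.2° V = -13.77 - j6.659 V.
Step 5 — Ohm's law: I = V / Z_total = (-13.77 - j6.659) / (19.15 + j169.5) = -0.04785 + j0.07586 A.
Step 6 — Convert to polar: |I| = 0.08969 A, ∠I = 122.2°.

I = 0.08969∠122.2° A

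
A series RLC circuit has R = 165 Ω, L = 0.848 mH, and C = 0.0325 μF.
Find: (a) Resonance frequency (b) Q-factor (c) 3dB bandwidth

Step 1 — Resonance condition Im(Z)=0 gives ω₀ = 1/√(LC).
Step 2 — ω₀ = 1/√(0.000848·3.25e-08) = 1.905e+05 rad/s.
Step 3 — f₀ = ω₀/(2π) = 3.032e+04 Hz.
Step 4 — Series Q: Q = ω₀L/R = 1.905e+05·0.000848/165 = 0.979.
Step 5 — 3dB bandwidth: Δω = ω₀/Q = 1.946e+05 rad/s; BW = Δω/(2π) = 3.097e+04 Hz.

(a) f₀ = 3.032e+04 Hz  (b) Q = 0.979  (c) BW = 3.097e+04 Hz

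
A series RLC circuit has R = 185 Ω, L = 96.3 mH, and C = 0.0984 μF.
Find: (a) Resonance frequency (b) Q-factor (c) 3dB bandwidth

Step 1 — Resonance condition Im(Z)=0 gives ω₀ = 1/√(LC).
Step 2 — ω₀ = 1/√(0.0963·9.84e-08) = 1.027e+04 rad/s.
Step 3 — f₀ = ω₀/(2π) = 1635 Hz.
Step 4 — Series Q: Q = ω₀L/R = 1.027e+04·0.0963/185 = 5.347.
Step 5 — 3dB bandwidth: Δω = ω₀/Q = 1921 rad/s; BW = Δω/(2π) = 305.7 Hz.

(a) f₀ = 1635 Hz  (b) Q = 5.347  (c) BW = 305.7 Hz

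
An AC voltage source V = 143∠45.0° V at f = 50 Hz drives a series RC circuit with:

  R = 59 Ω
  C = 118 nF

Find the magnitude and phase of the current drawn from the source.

Step 1 — Angular frequency: ω = 2π·f = 2π·50 = 314.2 rad/s.
Step 2 — Component impedances:
  R: Z = R = 59 Ω
  C: Z = 1/(jωC) = -j/(ω·C) = 0 - j2.698e+04 Ω
Step 3 — Series combination: Z_total = R + C = 59 - j2.698e+04 Ω = 2.698e+04∠-89.9° Ω.
Step 4 — Source phasor: V = 143∠45.0° V = 101.1 + j101.1 V.
Step 5 — Ohm's law: I = V / Z_total = (101.1 + j101.1) / (59 - j2.698e+04) = -0.00374 + j0.003757 A.
Step 6 — Convert to polar: |I| = 0.005301 A, ∠I = 134.9°.

I = 0.005301∠134.9° A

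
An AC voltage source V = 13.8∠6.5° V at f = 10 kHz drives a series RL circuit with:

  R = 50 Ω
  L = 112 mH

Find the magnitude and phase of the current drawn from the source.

Step 1 — Angular frequency: ω = 2π·f = 2π·1e+04 = 6.283e+04 rad/s.
Step 2 — Component impedances:
  R: Z = R = 50 Ω
  L: Z = jωL = j·6.283e+04·0.112 = 0 + j7037 Ω
Step 3 — Series combination: Z_total = R + L = 50 + j7037 Ω = 7037∠89.6° Ω.
Step 4 — Source phasor: V = 13.8∠6.5° V = 13.71 + j1.562 V.
Step 5 — Ohm's law: I = V / Z_total = (13.71 + j1.562) / (50 + j7037) = 0.0002358 - j0.001947 A.
Step 6 — Convert to polar: |I| = 0.001961 A, ∠I = -83.1°.

I = 0.001961∠-83.1° A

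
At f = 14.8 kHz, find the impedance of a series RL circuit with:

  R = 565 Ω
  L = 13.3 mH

Step 1 — Angular frequency: ω = 2π·f = 2π·1.48e+04 = 9.299e+04 rad/s.
Step 2 — Component impedances:
  R: Z = R = 565 Ω
  L: Z = jωL = j·9.299e+04·0.0133 = 0 + j1237 Ω
Step 3 — Series combination: Z_total = R + L = 565 + j1237 Ω = 1360∠65.4° Ω.

Z = 565 + j1237 Ω = 1360∠65.4° Ω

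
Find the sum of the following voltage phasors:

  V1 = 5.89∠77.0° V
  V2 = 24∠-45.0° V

Step 1 — Convert each phasor to rectangular form:
  V1 = 5.89·(cos(77.0°) + j·sin(77.0°)) = 1.325 + j5.739 V
  V2 = 24·(cos(-45.0°) + j·sin(-45.0°)) = 16.97 - j16.97 V
Step 2 — Sum components: V_total = 18.3 - j11.23 V.
Step 3 — Convert to polar: |V_total| = 21.47 V, ∠V_total = -31.5°.

V_total = 21.47∠-31.5° V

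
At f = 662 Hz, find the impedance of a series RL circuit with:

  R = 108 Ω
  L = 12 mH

Step 1 — Angular frequency: ω = 2π·f = 2π·662 = 4159 rad/s.
Step 2 — Component impedances:
  R: Z = R = 108 Ω
  L: Z = jωL = j·4159·0.012 = 0 + j49.91 Ω
Step 3 — Series combination: Z_total = R + L = 108 + j49.91 Ω = 119∠24.8° Ω.

Z = 108 + j49.91 Ω = 119∠24.8° Ω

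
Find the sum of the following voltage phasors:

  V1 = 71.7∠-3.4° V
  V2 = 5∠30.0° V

Step 1 — Convert each phasor to rectangular form:
  V1 = 71.7·(cos(-3.4°) + j·sin(-3.4°)) = 71.57 - j4.252 V
  V2 = 5·(cos(30.0°) + j·sin(30.0°)) = 4.33 + j2.5 V
Step 2 — Sum components: V_total = 75.9 - j1.752 V.
Step 3 — Convert to polar: |V_total| = 75.92 V, ∠V_total = -1.3°.

V_total = 75.92∠-1.3° V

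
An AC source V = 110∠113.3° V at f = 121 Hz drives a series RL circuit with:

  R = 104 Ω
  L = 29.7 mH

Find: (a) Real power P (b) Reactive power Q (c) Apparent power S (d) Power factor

Step 1 — Angular frequency: ω = 2π·f = 2π·121 = 760.3 rad/s.
Step 2 — Component impedances:
  R: Z = R = 104 Ω
  L: Z = jωL = j·760.3·0.0297 = 0 + j22.58 Ω
Step 3 — Series combination: Z_total = R + L = 104 + j22.58 Ω = 106.4∠12.2° Ω.
Step 4 — Source phasor: V = 110∠113.3° V = -43.51 + j101 V.
Step 5 — Current: I = V / Z = -0.1981 + j1.014 A = 1.034∠101.1° A.
Step 6 — Complex power: S = V·I* = 111.1 + j24.12 VA.
Step 7 — Real power: P = Re(S) = 111.1 W.
Step 8 — Reactive power: Q = Im(S) = 24.12 VAR.
Step 9 — Apparent power: |S| = 113.7 VA.
Step 10 — Power factor: PF = P/|S| = 0.9772 (lagging).

(a) P = 111.1 W  (b) Q = 24.12 VAR  (c) S = 113.7 VA  (d) PF = 0.9772 (lagging)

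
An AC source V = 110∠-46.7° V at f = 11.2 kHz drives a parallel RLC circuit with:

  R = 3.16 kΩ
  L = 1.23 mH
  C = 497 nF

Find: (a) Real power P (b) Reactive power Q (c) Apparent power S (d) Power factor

Step 1 — Angular frequency: ω = 2π·f = 2π·1.12e+04 = 7.037e+04 rad/s.
Step 2 — Component impedances:
  R: Z = R = 3160 Ω
  L: Z = jωL = j·7.037e+04·0.00123 = 0 + j86.56 Ω
  C: Z = 1/(jωC) = -j/(ω·C) = 0 - j28.59 Ω
Step 3 — Parallel combination: 1/Z_total = 1/R + 1/L + 1/C; Z_total = 0.5768 - j42.69 Ω = 42.69∠-89.2° Ω.
Step 4 — Source phasor: V = 110∠-46.7° V = 75.44 - j80.06 V.
Step 5 — Current: I = V / Z = 1.899 + j1.742 A = 2.577∠42.5° A.
Step 6 — Complex power: S = V·I* = 3.829 - j283.4 VA.
Step 7 — Real power: P = Re(S) = 3.829 W.
Step 8 — Reactive power: Q = Im(S) = -283.4 VAR.
Step 9 — Apparent power: |S| = 283.4 VA.
Step 10 — Power factor: PF = P/|S| = 0.01351 (leading).

(a) P = 3.829 W  (b) Q = -283.4 VAR  (c) S = 283.4 VA  (d) PF = 0.01351 (leading)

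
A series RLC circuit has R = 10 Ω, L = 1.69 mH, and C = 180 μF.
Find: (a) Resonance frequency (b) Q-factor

Step 1 — Resonance condition Im(Z)=0 gives ω₀ = 1/√(LC).
Step 2 — ω₀ = 1/√(0.00169·0.00018) = 1813 rad/s.
Step 3 — f₀ = ω₀/(2π) = 288.6 Hz.
Step 4 — Series Q: Q = ω₀L/R = 1813·0.00169/10 = 0.3064.

(a) f₀ = 288.6 Hz  (b) Q = 0.3064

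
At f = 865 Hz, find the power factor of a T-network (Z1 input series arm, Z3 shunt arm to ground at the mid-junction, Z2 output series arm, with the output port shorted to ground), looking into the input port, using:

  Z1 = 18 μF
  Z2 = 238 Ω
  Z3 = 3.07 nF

Step 1 — Angular frequency: ω = 2π·f = 2π·865 = 5435 rad/s.
Step 2 — Component impedances:
  Z1: Z = 1/(jωC) = -j/(ω·C) = 0 - j10.22 Ω
  Z2: Z = R = 238 Ω
  Z3: Z = 1/(jωC) = -j/(ω·C) = 0 - j5.993e+04 Ω
Step 3 — With the output port shorted to ground, the output series arm Z2 runs from the junction to ground; the shunt arm Z3 also runs from the junction to ground. They appear in parallel: Z3 || Z2 = 238 - j0.9451 Ω.
Step 4 — Series with input arm Z1: Z_in = Z1 + (Z3 || Z2) = 238 - j11.17 Ω = 238.3∠-2.7° Ω.
Step 5 — Power factor: PF = cos(φ) = Re(Z)/|Z| = 238/238.26 = 0.9989.
Step 6 — Type: Im(Z) = -11.17 ⇒ leading (phase φ = -2.7°).

PF = 0.9989 (leading, φ = -2.7°)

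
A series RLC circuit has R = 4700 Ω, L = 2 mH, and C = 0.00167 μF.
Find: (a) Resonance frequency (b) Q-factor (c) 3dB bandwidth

Step 1 — Resonance condition Im(Z)=0 gives ω₀ = 1/√(LC).
Step 2 — ω₀ = 1/√(0.002·1.67e-09) = 5.472e+05 rad/s.
Step 3 — f₀ = ω₀/(2π) = 8.709e+04 Hz.
Step 4 — Series Q: Q = ω₀L/R = 5.472e+05·0.002/4700 = 0.2328.
Step 5 — 3dB bandwidth: Δω = ω₀/Q = 2.35e+06 rad/s; BW = Δω/(2π) = 3.74e+05 Hz.

(a) f₀ = 8.709e+04 Hz  (b) Q = 0.2328  (c) BW = 3.74e+05 Hz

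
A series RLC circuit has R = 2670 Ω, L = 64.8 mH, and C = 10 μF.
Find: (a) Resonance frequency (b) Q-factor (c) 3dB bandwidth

Step 1 — Resonance: ω₀ = 1/√(LC) = 1/√(0.0648·1e-05) = 1242 rad/s.
Step 2 — f₀ = ω₀/(2π) = 197.7 Hz.
Step 3 — Series Q: Q = ω₀L/R = 1242·0.0648/2670 = 0.03015.
Step 4 — Bandwidth: Δω = ω₀/Q = 4.12e+04 rad/s; BW = Δω/(2π) = 6558 Hz.

(a) f₀ = 197.7 Hz  (b) Q = 0.03015  (c) BW = 6558 Hz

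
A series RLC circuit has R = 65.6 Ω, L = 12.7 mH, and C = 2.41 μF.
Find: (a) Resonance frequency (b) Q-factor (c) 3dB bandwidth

Step 1 — Resonance condition Im(Z)=0 gives ω₀ = 1/√(LC).
Step 2 — ω₀ = 1/√(0.0127·2.41e-06) = 5716 rad/s.
Step 3 — f₀ = ω₀/(2π) = 909.7 Hz.
Step 4 — Series Q: Q = ω₀L/R = 5716·0.0127/65.6 = 1.107.
Step 5 — 3dB bandwidth: Δω = ω₀/Q = 5165 rad/s; BW = Δω/(2π) = 822.1 Hz.

(a) f₀ = 909.7 Hz  (b) Q = 1.107  (c) BW = 822.1 Hz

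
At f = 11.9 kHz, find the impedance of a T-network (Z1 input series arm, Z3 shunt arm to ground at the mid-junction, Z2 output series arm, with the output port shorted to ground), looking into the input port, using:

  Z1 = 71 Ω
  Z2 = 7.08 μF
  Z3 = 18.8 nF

Step 1 — Angular frequency: ω = 2π·f = 2π·1.19e+04 = 7.477e+04 rad/s.
Step 2 — Component impedances:
  Z1: Z = R = 71 Ω
  Z2: Z = 1/(jωC) = -j/(ω·C) = 0 - j1.889 Ω
  Z3: Z = 1/(jωC) = -j/(ω·C) = 0 - j711.4 Ω
Step 3 — With the output port shorted to ground, the output series arm Z2 runs from the junction to ground; the shunt arm Z3 also runs from the junction to ground. They appear in parallel: Z3 || Z2 = 0 - j1.884 Ω.
Step 4 — Series with input arm Z1: Z_in = Z1 + (Z3 || Z2) = 71 - j1.884 Ω = 71.02∠-1.5° Ω.

Z = 71 - j1.884 Ω = 71.02∠-1.5° Ω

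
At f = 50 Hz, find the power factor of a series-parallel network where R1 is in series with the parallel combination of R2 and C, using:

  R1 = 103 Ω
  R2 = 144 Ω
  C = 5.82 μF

Step 1 — Angular frequency: ω = 2π·f = 2π·50 = 314.2 rad/s.
Step 2 — Component impedances:
  R1: Z = R = 103 Ω
  R2: Z = R = 144 Ω
  C: Z = 1/(jωC) = -j/(ω·C) = 0 - j546.9 Ω
Step 3 — Parallel branch: R2 || C = 1/(1/R2 + 1/C) = 134.7 - j35.46 Ω.
Step 4 — Series with R1: Z_total = R1 + (R2 || C) = 237.7 - j35.46 Ω = 240.3∠-8.5° Ω.
Step 5 — Power factor: PF = cos(φ) = Re(Z)/|Z| = 237.66/240.29 = 0.9891.
Step 6 — Type: Im(Z) = -35.46 ⇒ leading (phase φ = -8.5°).

PF = 0.9891 (leading, φ = -8.5°)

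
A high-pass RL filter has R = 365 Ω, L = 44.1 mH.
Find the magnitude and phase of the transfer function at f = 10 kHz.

Step 1 — Angular frequency: ω = 2π·1e+04 = 6.283e+04 rad/s.
Step 2 — Transfer function: H(jω) = jωL/(R + jωL).
Step 3 — Numerator jωL = j·2771; denominator R + jωL = 365 + j2771.
Step 4 — H = 0.9829 + j0.1295.
Step 5 — Magnitude: |H| = 0.9914 (-0.1 dB); phase: φ = 7.5°.

|H| = 0.9914 (-0.1 dB), φ = 7.5°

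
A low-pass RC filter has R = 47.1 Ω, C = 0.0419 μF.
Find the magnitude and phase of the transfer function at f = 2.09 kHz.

Step 1 — Angular frequency: ω = 2π·2090 = 1.313e+04 rad/s.
Step 2 — Transfer function: H(jω) = 1/(1 + jωRC).
Step 3 — Denominator: 1 + jωRC = 1 + j·1.313e+04·47.1·4.19e-08 = 1 + j0.02592.
Step 4 — H = 0.9993 - j0.0259.
Step 5 — Magnitude: |H| = 0.9997 (-0.0 dB); phase: φ = -1.5°.

|H| = 0.9997 (-0.0 dB), φ = -1.5°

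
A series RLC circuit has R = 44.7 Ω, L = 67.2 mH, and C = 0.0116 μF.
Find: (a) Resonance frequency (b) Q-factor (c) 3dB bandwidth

Step 1 — Resonance condition Im(Z)=0 gives ω₀ = 1/√(LC).
Step 2 — ω₀ = 1/√(0.0672·1.16e-08) = 3.582e+04 rad/s.
Step 3 — f₀ = ω₀/(2π) = 5700 Hz.
Step 4 — Series Q: Q = ω₀L/R = 3.582e+04·0.0672/44.7 = 53.85.
Step 5 — 3dB bandwidth: Δω = ω₀/Q = 665.2 rad/s; BW = Δω/(2π) = 105.9 Hz.

(a) f₀ = 5700 Hz  (b) Q = 53.85  (c) BW = 105.9 Hz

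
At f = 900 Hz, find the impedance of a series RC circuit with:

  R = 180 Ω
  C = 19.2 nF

Step 1 — Angular frequency: ω = 2π·f = 2π·900 = 5655 rad/s.
Step 2 — Component impedances:
  R: Z = R = 180 Ω
  C: Z = 1/(jωC) = -j/(ω·C) = 0 - j9210 Ω
Step 3 — Series combination: Z_total = R + C = 180 - j9210 Ω = 9212∠-88.9° Ω.

Z = 180 - j9210 Ω = 9212∠-88.9° Ω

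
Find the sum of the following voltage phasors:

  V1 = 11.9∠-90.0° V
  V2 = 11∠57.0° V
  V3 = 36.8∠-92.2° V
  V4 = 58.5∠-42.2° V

Step 1 — Convert each phasor to rectangular form:
  V1 = 11.9·(cos(-90.0°) + j·sin(-90.0°)) = 0 - j11.9 V
  V2 = 11·(cos(57.0°) + j·sin(57.0°)) = 5.991 + j9.225 V
  V3 = 36.8·(cos(-92.2°) + j·sin(-92.2°)) = -1.413 - j36.77 V
  V4 = 58.5·(cos(-42.2°) + j·sin(-42.2°)) = 43.34 - j39.3 V
Step 2 — Sum components: V_total = 47.92 - j78.74 V.
Step 3 — Convert to polar: |V_total| = 92.18 V, ∠V_total = -58.7°.

V_total = 92.18∠-58.7° V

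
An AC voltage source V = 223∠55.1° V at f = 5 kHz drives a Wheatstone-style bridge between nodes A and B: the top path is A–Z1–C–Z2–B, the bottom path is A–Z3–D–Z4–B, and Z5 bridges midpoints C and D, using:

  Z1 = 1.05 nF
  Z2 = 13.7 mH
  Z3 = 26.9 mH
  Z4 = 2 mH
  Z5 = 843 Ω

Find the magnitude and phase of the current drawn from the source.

Step 1 — Angular frequency: ω = 2π·f = 2π·5000 = 3.142e+04 rad/s.
Step 2 — Component impedances:
  Z1: Z = 1/(jωC) = -j/(ω·C) = 0 - j3.032e+04 Ω
  Z2: Z = jωL = j·3.142e+04·0.0137 = 0 + j430.4 Ω
  Z3: Z = jωL = j·3.142e+04·0.0269 = 0 + j845.1 Ω
  Z4: Z = jωL = j·3.142e+04·0.002 = 0 + j62.83 Ω
  Z5: Z = R = 843 Ω
Step 3 — Bridge requires nodal analysis (the Z5 bridge couples midpoints C and D, so the two paths cannot be reduced to a simple series/parallel combination). Setting node B to ground and injecting 1 A at node A, the 3-node admittance system at A, C, D solves to V_A = Z_AB = 5.369 + j933.2 Ω = 933.2∠89.7° Ω.
Step 4 — Source phasor: V = 223∠55.1° V = 127.6 + j182.9 V.
Step 5 — Ohm's law: I = V / Z_total = (127.6 + j182.9) / (5.369 + j933.2) = 0.1968 - j0.1356 A.
Step 6 — Convert to polar: |I| = 0.239 A, ∠I = -34.6°.

I = 0.239∠-34.6° A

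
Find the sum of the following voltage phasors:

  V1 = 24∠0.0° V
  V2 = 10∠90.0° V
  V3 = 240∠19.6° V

Step 1 — Convert each phasor to rectangular form:
  V1 = 24·(cos(0.0°) + j·sin(0.0°)) = 24 V
  V2 = 10·(cos(90.0°) + j·sin(90.0°)) = 0 + j10 V
  V3 = 240·(cos(19.6°) + j·sin(19.6°)) = 226.1 + j80.51 V
Step 2 — Sum components: V_total = 250.1 + j90.51 V.
Step 3 — Convert to polar: |V_total| = 266 V, ∠V_total = 19.9°.

V_total = 266∠19.9° V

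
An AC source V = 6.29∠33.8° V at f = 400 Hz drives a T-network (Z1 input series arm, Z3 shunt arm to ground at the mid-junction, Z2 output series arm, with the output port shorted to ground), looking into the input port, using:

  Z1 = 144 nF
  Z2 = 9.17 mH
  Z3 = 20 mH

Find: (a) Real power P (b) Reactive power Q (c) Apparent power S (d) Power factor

Step 1 — Angular frequency: ω = 2π·f = 2π·400 = 2513 rad/s.
Step 2 — Component impedances:
  Z1: Z = 1/(jωC) = -j/(ω·C) = 0 - j2763 Ω
  Z2: Z = jωL = j·2513·0.00917 = 0 + j23.05 Ω
  Z3: Z = jωL = j·2513·0.02 = 0 + j50.27 Ω
Step 3 — With the output port shorted to ground, the output series arm Z2 runs from the junction to ground; the shunt arm Z3 also runs from the junction to ground. They appear in parallel: Z3 || Z2 = 0 + j15.8 Ω.
Step 4 — Series with input arm Z1: Z_in = Z1 + (Z3 || Z2) = 0 - j2747 Ω = 2747∠-90.0° Ω.
Step 5 — Source phasor: V = 6.29∠33.8° V = 5.227 + j3.499 V.
Step 6 — Current: I = V / Z = -0.001274 + j0.001903 A = 0.00229∠123.8° A.
Step 7 — Complex power: S = V·I* = 0 - j0.0144 VA.
Step 8 — Real power: P = Re(S) = 0 W.
Step 9 — Reactive power: Q = Im(S) = -0.0144 VAR.
Step 10 — Apparent power: |S| = 0.0144 VA.
Step 11 — Power factor: PF = P/|S| = 0 (leading).

(a) P = 0 W  (b) Q = -0.0144 VAR  (c) S = 0.0144 VA  (d) PF = 0 (leading)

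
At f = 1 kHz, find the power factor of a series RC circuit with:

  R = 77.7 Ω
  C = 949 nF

Step 1 — Angular frequency: ω = 2π·f = 2π·1000 = 6283 rad/s.
Step 2 — Component impedances:
  R: Z = R = 77.7 Ω
  C: Z = 1/(jωC) = -j/(ω·C) = 0 - j167.7 Ω
Step 3 — Series combination: Z_total = R + C = 77.7 - j167.7 Ω = 184.8∠-65.1° Ω.
Step 4 — Power factor: PF = cos(φ) = Re(Z)/|Z| = 77.7/184.83 = 0.4204.
Step 5 — Type: Im(Z) = -167.7 ⇒ leading (phase φ = -65.1°).

PF = 0.4204 (leading, φ = -65.1°)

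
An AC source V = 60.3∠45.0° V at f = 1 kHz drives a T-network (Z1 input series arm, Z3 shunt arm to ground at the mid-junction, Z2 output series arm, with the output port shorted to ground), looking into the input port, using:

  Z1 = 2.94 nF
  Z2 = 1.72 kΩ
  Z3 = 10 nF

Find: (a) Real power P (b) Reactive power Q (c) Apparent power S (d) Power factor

Step 1 — Angular frequency: ω = 2π·f = 2π·1000 = 6283 rad/s.
Step 2 — Component impedances:
  Z1: Z = 1/(jωC) = -j/(ω·C) = 0 - j5.413e+04 Ω
  Z2: Z = R = 1720 Ω
  Z3: Z = 1/(jωC) = -j/(ω·C) = 0 - j1.592e+04 Ω
Step 3 — With the output port shorted to ground, the output series arm Z2 runs from the junction to ground; the shunt arm Z3 also runs from the junction to ground. They appear in parallel: Z3 || Z2 = 1700 - j183.7 Ω.
Step 4 — Series with input arm Z1: Z_in = Z1 + (Z3 || Z2) = 1700 - j5.432e+04 Ω = 5.434e+04∠-88.2° Ω.
Step 5 — Source phasor: V = 60.3∠45.0° V = 42.64 + j42.64 V.
Step 6 — Current: I = V / Z = -0.0007597 + j0.0008088 A = 0.00111∠133.2° A.
Step 7 — Complex power: S = V·I* = 0.002093 - j0.06688 VA.
Step 8 — Real power: P = Re(S) = 0.002093 W.
Step 9 — Reactive power: Q = Im(S) = -0.06688 VAR.
Step 10 — Apparent power: |S| = 0.06691 VA.
Step 11 — Power factor: PF = P/|S| = 0.03128 (leading).

(a) P = 0.002093 W  (b) Q = -0.06688 VAR  (c) S = 0.06691 VA  (d) PF = 0.03128 (leading)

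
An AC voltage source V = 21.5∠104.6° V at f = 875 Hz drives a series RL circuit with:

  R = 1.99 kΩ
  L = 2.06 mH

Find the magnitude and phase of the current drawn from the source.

Step 1 — Angular frequency: ω = 2π·f = 2π·875 = 5498 rad/s.
Step 2 — Component impedances:
  R: Z = R = 1990 Ω
  L: Z = jωL = j·5498·0.00206 = 0 + j11.33 Ω
Step 3 — Series combination: Z_total = R + L = 1990 + j11.33 Ω = 1990∠0.3° Ω.
Step 4 — Source phasor: V = 21.5∠104.6° V = -5.419 + j20.81 V.
Step 5 — Ohm's law: I = V / Z_total = (-5.419 + j20.81) / (1990 + j11.33) = -0.002664 + j0.01047 A.
Step 6 — Convert to polar: |I| = 0.0108 A, ∠I = 104.3°.

I = 0.0108∠104.3° A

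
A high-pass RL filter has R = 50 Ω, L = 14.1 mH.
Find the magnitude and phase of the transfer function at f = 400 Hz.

Step 1 — Angular frequency: ω = 2π·400 = 2513 rad/s.
Step 2 — Transfer function: H(jω) = jωL/(R + jωL).
Step 3 — Numerator jωL = j·35.44; denominator R + jωL = 50 + j35.44.
Step 4 — H = 0.3344 + j0.4718.
Step 5 — Magnitude: |H| = 0.5782 (-4.8 dB); phase: φ = 54.7°.

|H| = 0.5782 (-4.8 dB), φ = 54.7°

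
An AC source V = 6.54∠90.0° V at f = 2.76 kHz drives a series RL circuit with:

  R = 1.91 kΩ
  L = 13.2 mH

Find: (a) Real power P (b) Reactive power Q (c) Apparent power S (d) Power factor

Step 1 — Angular frequency: ω = 2π·f = 2π·2760 = 1.734e+04 rad/s.
Step 2 — Component impedances:
  R: Z = R = 1910 Ω
  L: Z = jωL = j·1.734e+04·0.0132 = 0 + j228.9 Ω
Step 3 — Series combination: Z_total = R + L = 1910 + j228.9 Ω = 1924∠6.8° Ω.
Step 4 — Source phasor: V = 6.54∠90.0° V = 0 + j6.54 V.
Step 5 — Current: I = V / Z = 0.0004046 + j0.003376 A = 0.0034∠83.2° A.
Step 6 — Complex power: S = V·I* = 0.02208 + j0.002646 VA.
Step 7 — Real power: P = Re(S) = 0.02208 W.
Step 8 — Reactive power: Q = Im(S) = 0.002646 VAR.
Step 9 — Apparent power: |S| = 0.02223 VA.
Step 10 — Power factor: PF = P/|S| = 0.9929 (lagging).

(a) P = 0.02208 W  (b) Q = 0.002646 VAR  (c) S = 0.02223 VA  (d) PF = 0.9929 (lagging)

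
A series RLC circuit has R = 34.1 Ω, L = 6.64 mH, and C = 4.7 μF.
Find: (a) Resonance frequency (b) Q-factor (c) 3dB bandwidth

Step 1 — Resonance: ω₀ = 1/√(LC) = 1/√(0.00664·4.7e-06) = 5661 rad/s.
Step 2 — f₀ = ω₀/(2π) = 900.9 Hz.
Step 3 — Series Q: Q = ω₀L/R = 5661·0.00664/34.1 = 1.102.
Step 4 — Bandwidth: Δω = ω₀/Q = 5136 rad/s; BW = Δω/(2π) = 817.3 Hz.

(a) f₀ = 900.9 Hz  (b) Q = 1.102  (c) BW = 817.3 Hz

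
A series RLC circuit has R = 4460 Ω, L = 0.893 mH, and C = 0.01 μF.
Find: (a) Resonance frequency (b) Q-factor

Step 1 — Resonance condition Im(Z)=0 gives ω₀ = 1/√(LC).
Step 2 — ω₀ = 1/√(0.000893·1e-08) = 3.346e+05 rad/s.
Step 3 — f₀ = ω₀/(2π) = 5.326e+04 Hz.
Step 4 — Series Q: Q = ω₀L/R = 3.346e+05·0.000893/4460 = 0.067.

(a) f₀ = 5.326e+04 Hz  (b) Q = 0.067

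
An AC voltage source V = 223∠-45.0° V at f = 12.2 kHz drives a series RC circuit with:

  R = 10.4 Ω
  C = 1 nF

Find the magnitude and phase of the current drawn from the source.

Step 1 — Angular frequency: ω = 2π·f = 2π·1.22e+04 = 7.665e+04 rad/s.
Step 2 — Component impedances:
  R: Z = R = 10.4 Ω
  C: Z = 1/(jωC) = -j/(ω·C) = 0 - j1.305e+04 Ω
Step 3 — Series combination: Z_total = R + C = 10.4 - j1.305e+04 Ω = 1.305e+04∠-90.0° Ω.
Step 4 — Source phasor: V = 223∠-45.0° V = 157.7 - j157.7 V.
Step 5 — Ohm's law: I = V / Z_total = (157.7 - j157.7) / (10.4 - j1.305e+04) = 0.0121 + j0.01208 A.
Step 6 — Convert to polar: |I| = 0.01709 A, ∠I = 45.0°.

I = 0.01709∠45.0° A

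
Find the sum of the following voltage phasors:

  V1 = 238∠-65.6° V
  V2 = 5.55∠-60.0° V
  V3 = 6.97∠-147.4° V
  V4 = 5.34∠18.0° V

Step 1 — Convert each phasor to rectangular form:
  V1 = 238·(cos(-65.6°) + j·sin(-65.6°)) = 98.32 - j216.7 V
  V2 = 5.55·(cos(-60.0°) + j·sin(-60.0°)) = 2.775 - j4.806 V
  V3 = 6.97·(cos(-147.4°) + j·sin(-147.4°)) = -5.872 - j3.755 V
  V4 = 5.34·(cos(18.0°) + j·sin(18.0°)) = 5.079 + j1.65 V
Step 2 — Sum components: V_total = 100.3 - j223.7 V.
Step 3 — Convert to polar: |V_total| = 245.1 V, ∠V_total = -65.8°.

V_total = 245.1∠-65.8° V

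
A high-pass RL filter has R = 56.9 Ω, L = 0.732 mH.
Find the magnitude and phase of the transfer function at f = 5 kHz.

Step 1 — Angular frequency: ω = 2π·5000 = 3.142e+04 rad/s.
Step 2 — Transfer function: H(jω) = jωL/(R + jωL).
Step 3 — Numerator jωL = j·23; denominator R + jωL = 56.9 + j23.
Step 4 — H = 0.1404 + j0.3474.
Step 5 — Magnitude: |H| = 0.3747 (-8.5 dB); phase: φ = 68.0°.

|H| = 0.3747 (-8.5 dB), φ = 68.0°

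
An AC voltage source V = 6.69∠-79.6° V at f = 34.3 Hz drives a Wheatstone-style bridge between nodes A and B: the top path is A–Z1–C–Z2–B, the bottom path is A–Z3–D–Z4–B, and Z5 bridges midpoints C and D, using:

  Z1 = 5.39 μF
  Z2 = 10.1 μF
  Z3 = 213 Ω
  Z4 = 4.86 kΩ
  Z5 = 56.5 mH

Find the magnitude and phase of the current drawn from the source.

Step 1 — Angular frequency: ω = 2π·f = 2π·34.3 = 215.5 rad/s.
Step 2 — Component impedances:
  Z1: Z = 1/(jωC) = -j/(ω·C) = 0 - j860.9 Ω
  Z2: Z = 1/(jωC) = -j/(ω·C) = 0 - j459.4 Ω
  Z3: Z = R = 213 Ω
  Z4: Z = R = 4860 Ω
  Z5: Z = jωL = j·215.5·0.0565 = 0 + j12.18 Ω
Step 3 — Bridge requires nodal analysis (the Z5 bridge couples midpoints C and D, so the two paths cannot be reduced to a simple series/parallel combination). Setting node B to ground and injecting 1 A at node A, the 3-node admittance system at A, C, D solves to V_A = Z_AB = 247 - j494.5 Ω = 552.8∠-63.5° Ω.
Step 4 — Source phasor: V = 6.69∠-79.6° V = 1.208 - j6.58 V.
Step 5 — Ohm's law: I = V / Z_total = (1.208 - j6.58) / (247 - j494.5) = 0.01163 - j0.003365 A.
Step 6 — Convert to polar: |I| = 0.0121 A, ∠I = -16.1°.

I = 0.0121∠-16.1° A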